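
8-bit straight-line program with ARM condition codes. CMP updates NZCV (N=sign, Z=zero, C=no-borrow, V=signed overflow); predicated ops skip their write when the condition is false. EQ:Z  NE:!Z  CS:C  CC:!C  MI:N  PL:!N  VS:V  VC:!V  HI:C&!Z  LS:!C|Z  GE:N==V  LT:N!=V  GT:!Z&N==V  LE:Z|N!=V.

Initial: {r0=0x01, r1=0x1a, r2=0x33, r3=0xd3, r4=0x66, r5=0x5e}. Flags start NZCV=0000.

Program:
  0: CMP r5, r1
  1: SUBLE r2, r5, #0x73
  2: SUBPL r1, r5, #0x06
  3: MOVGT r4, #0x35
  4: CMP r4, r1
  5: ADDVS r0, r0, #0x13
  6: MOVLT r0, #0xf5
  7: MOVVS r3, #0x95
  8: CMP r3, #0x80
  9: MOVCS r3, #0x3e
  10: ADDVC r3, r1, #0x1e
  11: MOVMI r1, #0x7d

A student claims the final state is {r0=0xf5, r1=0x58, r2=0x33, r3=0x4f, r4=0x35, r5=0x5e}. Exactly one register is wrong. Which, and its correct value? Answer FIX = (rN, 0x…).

FIX = (r3, 0x76)

[0] flags=0010 → (cmp)
[1] flags=0010 LE?F → skip
[2] flags=0010 PL?T → r1=0x58
[3] flags=0010 GT?T → r4=0x35
[4] flags=1000 → (cmp)
[5] flags=1000 VS?F → skip
[6] flags=1000 LT?T → r0=0xf5
[7] flags=1000 VS?F → skip
[8] flags=0010 → (cmp)
[9] flags=0010 CS?T → r3=0x3e
[10] flags=0010 VC?T → r3=0x76
[11] flags=0010 MI?F → skip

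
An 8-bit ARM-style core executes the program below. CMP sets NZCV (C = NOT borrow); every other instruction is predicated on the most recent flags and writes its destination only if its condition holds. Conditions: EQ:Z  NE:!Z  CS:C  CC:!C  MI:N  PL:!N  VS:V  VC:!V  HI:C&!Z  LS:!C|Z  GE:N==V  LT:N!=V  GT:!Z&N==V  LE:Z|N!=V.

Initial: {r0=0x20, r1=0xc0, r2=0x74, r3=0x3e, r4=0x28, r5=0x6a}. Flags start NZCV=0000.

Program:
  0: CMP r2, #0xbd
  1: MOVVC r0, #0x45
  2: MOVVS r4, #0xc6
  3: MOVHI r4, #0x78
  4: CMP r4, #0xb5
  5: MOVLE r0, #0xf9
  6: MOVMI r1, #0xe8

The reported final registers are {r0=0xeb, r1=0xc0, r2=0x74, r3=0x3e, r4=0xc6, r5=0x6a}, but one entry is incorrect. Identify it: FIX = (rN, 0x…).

[0] flags=1001 → (cmp)
[1] flags=1001 VC?F → skip
[2] flags=1001 VS?T → r4=0xc6
[3] flags=1001 HI?F → skip
[4] flags=0010 → (cmp)
[5] flags=0010 LE?F → skip
[6] flags=0010 MI?F → skip

FIX = (r0, 0x20)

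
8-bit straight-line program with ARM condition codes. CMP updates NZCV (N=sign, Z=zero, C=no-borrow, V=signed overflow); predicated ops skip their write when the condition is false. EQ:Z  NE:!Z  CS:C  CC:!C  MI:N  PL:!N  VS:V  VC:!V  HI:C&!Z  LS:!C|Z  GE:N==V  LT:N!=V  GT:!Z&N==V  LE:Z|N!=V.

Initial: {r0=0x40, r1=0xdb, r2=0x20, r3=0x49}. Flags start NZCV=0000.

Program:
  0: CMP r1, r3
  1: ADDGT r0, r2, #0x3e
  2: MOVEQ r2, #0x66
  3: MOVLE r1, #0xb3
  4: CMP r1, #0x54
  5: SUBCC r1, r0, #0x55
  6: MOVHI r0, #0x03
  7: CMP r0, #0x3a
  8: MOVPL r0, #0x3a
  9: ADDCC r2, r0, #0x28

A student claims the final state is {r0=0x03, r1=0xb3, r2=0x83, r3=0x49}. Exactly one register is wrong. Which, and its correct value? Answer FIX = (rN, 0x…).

0: ✓ CMP  NZCV=1010
1: · ADDGT
2: · MOVEQ
3: ✓ MOVLE  r1←0xb3
4: ✓ CMP  NZCV=0011
5: · SUBCC
6: ✓ MOVHI  r0←0x03
7: ✓ CMP  NZCV=1000
8: · MOVPL
9: ✓ ADDCC  r2←0x2b

FIX = (r2, 0x2b)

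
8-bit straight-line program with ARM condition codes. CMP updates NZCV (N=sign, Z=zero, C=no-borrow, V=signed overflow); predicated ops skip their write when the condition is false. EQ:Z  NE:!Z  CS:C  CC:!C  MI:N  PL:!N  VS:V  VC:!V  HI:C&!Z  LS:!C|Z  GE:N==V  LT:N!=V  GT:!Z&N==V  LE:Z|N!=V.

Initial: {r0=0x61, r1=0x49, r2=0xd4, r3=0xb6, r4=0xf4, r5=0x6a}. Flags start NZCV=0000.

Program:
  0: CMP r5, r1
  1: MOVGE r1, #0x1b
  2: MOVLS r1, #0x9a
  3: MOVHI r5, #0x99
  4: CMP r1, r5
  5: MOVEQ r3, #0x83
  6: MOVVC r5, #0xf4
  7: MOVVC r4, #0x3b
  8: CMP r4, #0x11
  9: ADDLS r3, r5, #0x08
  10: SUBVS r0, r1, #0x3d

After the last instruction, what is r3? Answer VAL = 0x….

VAL = 0xb6

[0] flags=0010 → (cmp)
[1] flags=0010 GE?T → r1=0x1b
[2] flags=0010 LS?F → skip
[3] flags=0010 HI?T → r5=0x99
[4] flags=1001 → (cmp)
[5] flags=1001 EQ?F → skip
[6] flags=1001 VC?F → skip
[7] flags=1001 VC?F → skip
[8] flags=1010 → (cmp)
[9] flags=1010 LS?F → skip
[10] flags=1010 VS?F → skip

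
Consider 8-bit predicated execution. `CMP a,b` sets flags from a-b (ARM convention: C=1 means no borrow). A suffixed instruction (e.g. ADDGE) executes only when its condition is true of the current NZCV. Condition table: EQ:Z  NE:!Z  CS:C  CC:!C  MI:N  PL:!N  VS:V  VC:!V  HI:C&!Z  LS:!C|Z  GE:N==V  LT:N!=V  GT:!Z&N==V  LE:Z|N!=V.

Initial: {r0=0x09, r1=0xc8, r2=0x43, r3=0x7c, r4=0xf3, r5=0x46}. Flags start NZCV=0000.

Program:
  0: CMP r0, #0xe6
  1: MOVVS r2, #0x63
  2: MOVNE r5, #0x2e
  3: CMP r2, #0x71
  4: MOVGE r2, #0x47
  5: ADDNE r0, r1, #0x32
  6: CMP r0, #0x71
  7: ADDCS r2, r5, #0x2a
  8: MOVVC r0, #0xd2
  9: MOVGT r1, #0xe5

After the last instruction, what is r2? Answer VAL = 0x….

0: ✓ CMP  NZCV=0000
1: · MOVVS
2: ✓ MOVNE  r5←0x2e
3: ✓ CMP  NZCV=1000
4: · MOVGE
5: ✓ ADDNE  r0←0xfa
6: ✓ CMP  NZCV=1010
7: ✓ ADDCS  r2←0x58
8: ✓ MOVVC  r0←0xd2
9: · MOVGT

VAL = 0x58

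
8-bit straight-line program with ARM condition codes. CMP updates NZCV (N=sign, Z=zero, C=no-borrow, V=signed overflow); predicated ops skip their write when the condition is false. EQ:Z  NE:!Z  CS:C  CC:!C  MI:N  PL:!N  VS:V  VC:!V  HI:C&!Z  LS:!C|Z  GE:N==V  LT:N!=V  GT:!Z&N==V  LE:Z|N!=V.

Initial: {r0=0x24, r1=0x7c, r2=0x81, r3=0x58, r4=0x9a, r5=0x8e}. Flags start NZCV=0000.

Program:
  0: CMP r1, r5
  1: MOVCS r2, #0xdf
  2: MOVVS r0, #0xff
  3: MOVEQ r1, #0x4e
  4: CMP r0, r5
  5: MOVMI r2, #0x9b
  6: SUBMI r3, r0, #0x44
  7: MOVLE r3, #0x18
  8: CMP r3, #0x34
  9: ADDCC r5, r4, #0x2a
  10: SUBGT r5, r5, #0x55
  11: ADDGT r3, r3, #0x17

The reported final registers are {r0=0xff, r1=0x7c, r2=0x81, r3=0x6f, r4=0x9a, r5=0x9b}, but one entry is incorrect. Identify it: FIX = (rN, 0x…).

0: ✓ CMP  NZCV=1001
1: · MOVCS
2: ✓ MOVVS  r0←0xff
3: · MOVEQ
4: ✓ CMP  NZCV=0010
5: · MOVMI
6: · SUBMI
7: · MOVLE
8: ✓ CMP  NZCV=0010
9: · ADDCC
10: ✓ SUBGT  r5←0x39
11: ✓ ADDGT  r3←0x6f

FIX = (r5, 0x39)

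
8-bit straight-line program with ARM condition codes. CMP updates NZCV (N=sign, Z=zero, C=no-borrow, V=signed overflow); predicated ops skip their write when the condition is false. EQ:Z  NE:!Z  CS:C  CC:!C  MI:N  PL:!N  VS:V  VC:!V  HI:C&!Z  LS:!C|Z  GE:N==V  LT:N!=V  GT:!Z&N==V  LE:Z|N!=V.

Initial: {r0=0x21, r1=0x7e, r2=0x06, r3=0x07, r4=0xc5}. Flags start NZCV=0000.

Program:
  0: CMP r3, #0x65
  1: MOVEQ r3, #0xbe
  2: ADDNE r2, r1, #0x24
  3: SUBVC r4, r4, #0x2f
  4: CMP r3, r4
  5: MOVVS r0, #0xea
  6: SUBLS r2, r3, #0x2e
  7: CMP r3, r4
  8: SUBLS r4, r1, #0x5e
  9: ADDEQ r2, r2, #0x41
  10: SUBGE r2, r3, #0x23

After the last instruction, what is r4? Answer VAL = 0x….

VAL = 0x20

0: ✓ CMP  NZCV=1000
1: · MOVEQ
2: ✓ ADDNE  r2←0xa2
3: ✓ SUBVC  r4←0x96
4: ✓ CMP  NZCV=0000
5: · MOVVS
6: ✓ SUBLS  r2←0xd9
7: ✓ CMP  NZCV=0000
8: ✓ SUBLS  r4←0x20
9: · ADDEQ
10: ✓ SUBGE  r2←0xe4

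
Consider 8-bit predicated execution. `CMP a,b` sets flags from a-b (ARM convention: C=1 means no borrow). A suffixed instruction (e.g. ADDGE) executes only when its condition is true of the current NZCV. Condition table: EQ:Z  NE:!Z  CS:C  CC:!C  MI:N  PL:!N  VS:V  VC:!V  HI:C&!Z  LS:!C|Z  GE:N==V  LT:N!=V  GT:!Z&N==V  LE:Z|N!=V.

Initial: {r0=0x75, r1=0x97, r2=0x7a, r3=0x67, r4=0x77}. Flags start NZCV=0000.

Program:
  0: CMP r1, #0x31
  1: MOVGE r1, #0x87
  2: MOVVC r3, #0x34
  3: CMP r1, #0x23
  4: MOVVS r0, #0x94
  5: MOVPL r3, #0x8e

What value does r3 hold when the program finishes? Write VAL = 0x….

0: ✓ CMP  NZCV=0011
1: · MOVGE
2: · MOVVC
3: ✓ CMP  NZCV=0011
4: ✓ MOVVS  r0←0x94
5: ✓ MOVPL  r3←0x8e

VAL = 0x8e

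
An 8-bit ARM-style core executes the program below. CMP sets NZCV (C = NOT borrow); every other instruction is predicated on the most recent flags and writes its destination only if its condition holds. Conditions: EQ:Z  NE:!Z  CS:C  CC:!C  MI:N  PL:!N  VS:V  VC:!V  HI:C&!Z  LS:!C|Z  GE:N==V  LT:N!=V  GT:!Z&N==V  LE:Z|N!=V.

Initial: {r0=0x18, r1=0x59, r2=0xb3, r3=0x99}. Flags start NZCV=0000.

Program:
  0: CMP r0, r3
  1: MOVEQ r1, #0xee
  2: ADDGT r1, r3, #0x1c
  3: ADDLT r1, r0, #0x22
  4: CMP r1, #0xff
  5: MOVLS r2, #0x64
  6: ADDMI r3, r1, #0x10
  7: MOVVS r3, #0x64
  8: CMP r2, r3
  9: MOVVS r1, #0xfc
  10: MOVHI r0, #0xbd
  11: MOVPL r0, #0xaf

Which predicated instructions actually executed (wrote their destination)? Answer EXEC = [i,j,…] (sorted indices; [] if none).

[0] flags=0000 → (cmp)
[1] flags=0000 EQ?F → skip
[2] flags=0000 GT?T → r1=0xb5
[3] flags=0000 LT?F → skip
[4] flags=1000 → (cmp)
[5] flags=1000 LS?T → r2=0x64
[6] flags=1000 MI?T → r3=0xc5
[7] flags=1000 VS?F → skip
[8] flags=1001 → (cmp)
[9] flags=1001 VS?T → r1=0xfc
[10] flags=1001 HI?F → skip
[11] flags=1001 PL?F → skip

EXEC = [2,5,6,9]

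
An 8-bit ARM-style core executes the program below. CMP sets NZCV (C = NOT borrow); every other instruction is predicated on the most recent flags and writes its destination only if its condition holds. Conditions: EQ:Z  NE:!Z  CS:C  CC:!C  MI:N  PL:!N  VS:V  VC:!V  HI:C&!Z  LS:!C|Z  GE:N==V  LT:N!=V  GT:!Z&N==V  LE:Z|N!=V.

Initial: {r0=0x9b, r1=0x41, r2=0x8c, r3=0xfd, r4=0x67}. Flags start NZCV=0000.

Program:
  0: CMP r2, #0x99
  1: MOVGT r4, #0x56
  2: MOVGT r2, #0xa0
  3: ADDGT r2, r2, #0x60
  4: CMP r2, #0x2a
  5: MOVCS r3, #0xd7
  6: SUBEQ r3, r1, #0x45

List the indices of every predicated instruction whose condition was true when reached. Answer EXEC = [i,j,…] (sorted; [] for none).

EXEC = [5]

0: ✓ CMP  NZCV=1000
1: · MOVGT
2: · MOVGT
3: · ADDGT
4: ✓ CMP  NZCV=0011
5: ✓ MOVCS  r3←0xd7
6: · SUBEQ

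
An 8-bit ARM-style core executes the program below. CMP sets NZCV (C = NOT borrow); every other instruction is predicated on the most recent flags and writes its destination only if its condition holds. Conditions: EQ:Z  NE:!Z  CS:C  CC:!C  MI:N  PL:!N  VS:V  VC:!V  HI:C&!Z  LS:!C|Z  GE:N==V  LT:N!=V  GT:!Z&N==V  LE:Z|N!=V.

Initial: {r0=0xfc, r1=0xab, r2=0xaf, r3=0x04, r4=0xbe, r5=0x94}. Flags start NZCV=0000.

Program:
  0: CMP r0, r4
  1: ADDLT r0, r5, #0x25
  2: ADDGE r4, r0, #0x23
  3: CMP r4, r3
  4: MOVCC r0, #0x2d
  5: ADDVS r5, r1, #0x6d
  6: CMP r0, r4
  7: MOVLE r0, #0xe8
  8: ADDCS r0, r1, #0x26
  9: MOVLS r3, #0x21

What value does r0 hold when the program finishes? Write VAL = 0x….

VAL = 0xd1

0: ✓ CMP  NZCV=0010
1: · ADDLT
2: ✓ ADDGE  r4←0x1f
3: ✓ CMP  NZCV=0010
4: · MOVCC
5: · ADDVS
6: ✓ CMP  NZCV=1010
7: ✓ MOVLE  r0←0xe8
8: ✓ ADDCS  r0←0xd1
9: · MOVLS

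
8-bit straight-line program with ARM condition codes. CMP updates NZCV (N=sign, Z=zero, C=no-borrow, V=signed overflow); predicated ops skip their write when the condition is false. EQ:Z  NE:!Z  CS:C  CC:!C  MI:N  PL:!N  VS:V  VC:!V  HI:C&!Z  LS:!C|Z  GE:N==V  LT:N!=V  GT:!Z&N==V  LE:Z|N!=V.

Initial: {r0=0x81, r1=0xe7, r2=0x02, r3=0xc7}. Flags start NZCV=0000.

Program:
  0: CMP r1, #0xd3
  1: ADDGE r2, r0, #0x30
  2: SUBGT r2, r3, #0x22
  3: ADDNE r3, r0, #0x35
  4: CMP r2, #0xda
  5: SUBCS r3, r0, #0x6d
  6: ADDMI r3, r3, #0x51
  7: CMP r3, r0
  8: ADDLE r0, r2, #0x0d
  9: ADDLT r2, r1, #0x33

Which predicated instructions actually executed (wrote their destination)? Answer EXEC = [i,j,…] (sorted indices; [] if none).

EXEC = [1,2,3,6]

[0] flags=0010 → (cmp)
[1] flags=0010 GE?T → r2=0xb1
[2] flags=0010 GT?T → r2=0xa5
[3] flags=0010 NE?T → r3=0xb6
[4] flags=1000 → (cmp)
[5] flags=1000 CS?F → skip
[6] flags=1000 MI?T → r3=0x07
[7] flags=1001 → (cmp)
[8] flags=1001 LE?F → skip
[9] flags=1001 LT?F → skip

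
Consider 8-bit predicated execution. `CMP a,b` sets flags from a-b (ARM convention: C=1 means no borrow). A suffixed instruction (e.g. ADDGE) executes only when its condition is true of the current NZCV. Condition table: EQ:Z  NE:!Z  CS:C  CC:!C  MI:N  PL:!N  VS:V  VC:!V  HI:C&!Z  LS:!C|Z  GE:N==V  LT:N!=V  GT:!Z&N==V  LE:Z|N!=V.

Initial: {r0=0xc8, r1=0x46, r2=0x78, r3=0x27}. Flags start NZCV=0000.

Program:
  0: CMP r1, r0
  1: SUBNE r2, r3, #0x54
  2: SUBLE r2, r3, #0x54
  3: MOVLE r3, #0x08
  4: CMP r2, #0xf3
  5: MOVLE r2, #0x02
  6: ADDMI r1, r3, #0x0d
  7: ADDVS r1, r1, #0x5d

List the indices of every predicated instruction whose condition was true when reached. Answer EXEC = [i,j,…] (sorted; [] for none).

EXEC = [1,5,6]

[0] flags=0000 → (cmp)
[1] flags=0000 NE?T → r2=0xd3
[2] flags=0000 LE?F → skip
[3] flags=0000 LE?F → skip
[4] flags=1000 → (cmp)
[5] flags=1000 LE?T → r2=0x02
[6] flags=1000 MI?T → r1=0x34
[7] flags=1000 VS?F → skip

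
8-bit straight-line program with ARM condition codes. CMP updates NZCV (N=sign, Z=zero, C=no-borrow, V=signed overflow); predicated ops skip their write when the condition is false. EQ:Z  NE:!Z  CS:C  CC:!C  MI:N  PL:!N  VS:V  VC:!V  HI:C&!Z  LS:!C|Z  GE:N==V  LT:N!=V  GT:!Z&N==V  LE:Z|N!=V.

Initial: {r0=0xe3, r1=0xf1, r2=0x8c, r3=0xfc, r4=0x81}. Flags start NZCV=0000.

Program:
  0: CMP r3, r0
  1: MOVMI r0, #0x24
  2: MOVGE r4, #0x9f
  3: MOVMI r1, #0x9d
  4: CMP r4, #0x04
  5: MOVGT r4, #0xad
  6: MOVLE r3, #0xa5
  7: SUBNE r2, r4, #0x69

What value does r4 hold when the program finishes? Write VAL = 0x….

0: ✓ CMP  NZCV=0010
1: · MOVMI
2: ✓ MOVGE  r4←0x9f
3: · MOVMI
4: ✓ CMP  NZCV=1010
5: · MOVGT
6: ✓ MOVLE  r3←0xa5
7: ✓ SUBNE  r2←0x36

VAL = 0x9f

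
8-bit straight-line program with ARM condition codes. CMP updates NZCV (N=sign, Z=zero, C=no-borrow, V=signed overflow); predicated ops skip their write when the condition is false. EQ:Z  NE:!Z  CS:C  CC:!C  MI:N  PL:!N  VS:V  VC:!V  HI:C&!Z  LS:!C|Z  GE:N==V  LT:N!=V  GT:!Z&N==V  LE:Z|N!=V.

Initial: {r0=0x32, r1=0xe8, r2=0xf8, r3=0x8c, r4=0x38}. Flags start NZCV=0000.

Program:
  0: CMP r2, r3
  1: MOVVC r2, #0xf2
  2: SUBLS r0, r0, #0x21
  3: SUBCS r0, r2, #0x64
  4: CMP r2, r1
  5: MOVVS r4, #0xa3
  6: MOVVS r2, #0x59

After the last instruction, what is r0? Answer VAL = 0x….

VAL = 0x8e

[0] flags=0010 → (cmp)
[1] flags=0010 VC?T → r2=0xf2
[2] flags=0010 LS?F → skip
[3] flags=0010 CS?T → r0=0x8e
[4] flags=0010 → (cmp)
[5] flags=0010 VS?F → skip
[6] flags=0010 VS?F → skip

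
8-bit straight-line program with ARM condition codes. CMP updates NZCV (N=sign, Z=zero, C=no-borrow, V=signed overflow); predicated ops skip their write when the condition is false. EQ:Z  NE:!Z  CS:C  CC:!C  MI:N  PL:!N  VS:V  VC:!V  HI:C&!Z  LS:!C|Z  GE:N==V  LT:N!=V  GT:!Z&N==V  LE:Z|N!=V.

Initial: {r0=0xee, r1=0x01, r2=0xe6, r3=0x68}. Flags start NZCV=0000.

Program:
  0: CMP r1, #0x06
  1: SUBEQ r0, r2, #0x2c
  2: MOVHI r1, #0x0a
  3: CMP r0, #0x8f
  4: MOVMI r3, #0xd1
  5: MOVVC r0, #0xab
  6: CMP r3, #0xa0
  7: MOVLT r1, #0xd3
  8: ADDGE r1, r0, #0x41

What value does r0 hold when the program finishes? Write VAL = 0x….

0: ✓ CMP  NZCV=1000
1: · SUBEQ
2: · MOVHI
3: ✓ CMP  NZCV=0010
4: · MOVMI
5: ✓ MOVVC  r0←0xab
6: ✓ CMP  NZCV=1001
7: · MOVLT
8: ✓ ADDGE  r1←0xec

VAL = 0xab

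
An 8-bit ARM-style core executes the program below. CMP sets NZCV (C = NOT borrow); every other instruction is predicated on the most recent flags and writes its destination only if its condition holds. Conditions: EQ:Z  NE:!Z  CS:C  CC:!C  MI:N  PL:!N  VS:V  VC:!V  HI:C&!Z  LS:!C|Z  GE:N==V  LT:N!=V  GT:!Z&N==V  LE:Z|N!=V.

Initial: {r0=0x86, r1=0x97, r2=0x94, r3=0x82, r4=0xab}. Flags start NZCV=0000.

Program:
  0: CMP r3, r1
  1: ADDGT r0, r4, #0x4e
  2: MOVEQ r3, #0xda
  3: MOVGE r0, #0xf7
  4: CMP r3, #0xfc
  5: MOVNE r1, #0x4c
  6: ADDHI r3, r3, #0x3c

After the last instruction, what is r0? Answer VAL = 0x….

VAL = 0x86

0: ✓ CMP  NZCV=1000
1: · ADDGT
2: · MOVEQ
3: · MOVGE
4: ✓ CMP  NZCV=1000
5: ✓ MOVNE  r1←0x4c
6: · ADDHI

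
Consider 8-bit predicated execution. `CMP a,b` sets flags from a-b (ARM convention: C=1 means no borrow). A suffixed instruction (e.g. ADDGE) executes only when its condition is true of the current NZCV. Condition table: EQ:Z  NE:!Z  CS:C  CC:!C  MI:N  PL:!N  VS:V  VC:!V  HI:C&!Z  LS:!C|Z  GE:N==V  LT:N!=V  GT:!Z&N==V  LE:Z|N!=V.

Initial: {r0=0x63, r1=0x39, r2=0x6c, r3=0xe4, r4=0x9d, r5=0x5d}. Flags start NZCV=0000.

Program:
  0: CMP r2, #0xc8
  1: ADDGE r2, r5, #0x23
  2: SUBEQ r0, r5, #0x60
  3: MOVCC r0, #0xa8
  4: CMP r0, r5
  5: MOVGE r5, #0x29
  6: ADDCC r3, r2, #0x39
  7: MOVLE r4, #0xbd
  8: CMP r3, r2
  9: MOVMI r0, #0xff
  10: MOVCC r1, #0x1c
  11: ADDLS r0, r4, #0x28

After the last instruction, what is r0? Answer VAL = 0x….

[0] flags=1001 → (cmp)
[1] flags=1001 GE?T → r2=0x80
[2] flags=1001 EQ?F → skip
[3] flags=1001 CC?T → r0=0xa8
[4] flags=0011 → (cmp)
[5] flags=0011 GE?F → skip
[6] flags=0011 CC?F → skip
[7] flags=0011 LE?T → r4=0xbd
[8] flags=0010 → (cmp)
[9] flags=0010 MI?F → skip
[10] flags=0010 CC?F → skip
[11] flags=0010 LS?F → skip

VAL = 0xa8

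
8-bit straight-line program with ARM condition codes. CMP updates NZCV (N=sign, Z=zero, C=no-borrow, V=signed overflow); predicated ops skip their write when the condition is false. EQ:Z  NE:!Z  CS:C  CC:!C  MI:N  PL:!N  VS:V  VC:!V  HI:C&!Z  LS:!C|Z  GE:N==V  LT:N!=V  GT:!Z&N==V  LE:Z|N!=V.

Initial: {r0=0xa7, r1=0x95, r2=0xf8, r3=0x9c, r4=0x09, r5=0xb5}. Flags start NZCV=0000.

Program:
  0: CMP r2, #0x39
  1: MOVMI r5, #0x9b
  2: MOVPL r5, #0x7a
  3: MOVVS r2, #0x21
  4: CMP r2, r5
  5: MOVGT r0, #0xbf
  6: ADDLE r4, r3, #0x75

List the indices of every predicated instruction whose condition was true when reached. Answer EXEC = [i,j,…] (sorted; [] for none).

EXEC = [1,5]

[0] flags=1010 → (cmp)
[1] flags=1010 MI?T → r5=0x9b
[2] flags=1010 PL?F → skip
[3] flags=1010 VS?F → skip
[4] flags=0010 → (cmp)
[5] flags=0010 GT?T → r0=0xbf
[6] flags=0010 LE?F → skip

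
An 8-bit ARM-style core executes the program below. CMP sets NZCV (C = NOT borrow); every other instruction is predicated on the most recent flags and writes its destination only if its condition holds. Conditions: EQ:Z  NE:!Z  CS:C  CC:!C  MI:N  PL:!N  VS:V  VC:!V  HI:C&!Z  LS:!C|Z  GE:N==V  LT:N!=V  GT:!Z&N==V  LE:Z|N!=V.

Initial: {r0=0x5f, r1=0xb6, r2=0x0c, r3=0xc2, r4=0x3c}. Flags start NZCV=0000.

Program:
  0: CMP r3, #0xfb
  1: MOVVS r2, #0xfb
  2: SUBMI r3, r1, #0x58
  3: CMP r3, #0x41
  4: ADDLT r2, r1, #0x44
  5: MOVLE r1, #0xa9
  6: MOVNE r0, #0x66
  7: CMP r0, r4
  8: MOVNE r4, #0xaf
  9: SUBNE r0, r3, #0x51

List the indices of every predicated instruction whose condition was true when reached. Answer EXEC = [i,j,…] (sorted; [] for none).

EXEC = [2,6,8,9]

[0] flags=1000 → (cmp)
[1] flags=1000 VS?F → skip
[2] flags=1000 MI?T → r3=0x5e
[3] flags=0010 → (cmp)
[4] flags=0010 LT?F → skip
[5] flags=0010 LE?F → skip
[6] flags=0010 NE?T → r0=0x66
[7] flags=0010 → (cmp)
[8] flags=0010 NE?T → r4=0xaf
[9] flags=0010 NE?T → r0=0x0d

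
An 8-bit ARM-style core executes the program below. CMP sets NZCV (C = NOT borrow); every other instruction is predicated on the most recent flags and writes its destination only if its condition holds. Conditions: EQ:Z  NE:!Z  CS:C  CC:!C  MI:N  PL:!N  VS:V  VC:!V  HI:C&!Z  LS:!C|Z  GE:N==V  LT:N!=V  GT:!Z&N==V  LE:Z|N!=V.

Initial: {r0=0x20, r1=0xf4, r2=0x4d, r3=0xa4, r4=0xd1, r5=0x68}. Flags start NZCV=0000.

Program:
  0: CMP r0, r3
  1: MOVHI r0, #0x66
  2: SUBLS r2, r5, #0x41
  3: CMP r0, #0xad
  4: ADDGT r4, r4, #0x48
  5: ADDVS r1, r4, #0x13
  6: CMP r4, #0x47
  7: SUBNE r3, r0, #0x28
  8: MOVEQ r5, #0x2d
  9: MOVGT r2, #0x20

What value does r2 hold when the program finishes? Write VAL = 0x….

VAL = 0x27

0: ✓ CMP  NZCV=0000
1: · MOVHI
2: ✓ SUBLS  r2←0x27
3: ✓ CMP  NZCV=0000
4: ✓ ADDGT  r4←0x19
5: · ADDVS
6: ✓ CMP  NZCV=1000
7: ✓ SUBNE  r3←0xf8
8: · MOVEQ
9: · MOVGT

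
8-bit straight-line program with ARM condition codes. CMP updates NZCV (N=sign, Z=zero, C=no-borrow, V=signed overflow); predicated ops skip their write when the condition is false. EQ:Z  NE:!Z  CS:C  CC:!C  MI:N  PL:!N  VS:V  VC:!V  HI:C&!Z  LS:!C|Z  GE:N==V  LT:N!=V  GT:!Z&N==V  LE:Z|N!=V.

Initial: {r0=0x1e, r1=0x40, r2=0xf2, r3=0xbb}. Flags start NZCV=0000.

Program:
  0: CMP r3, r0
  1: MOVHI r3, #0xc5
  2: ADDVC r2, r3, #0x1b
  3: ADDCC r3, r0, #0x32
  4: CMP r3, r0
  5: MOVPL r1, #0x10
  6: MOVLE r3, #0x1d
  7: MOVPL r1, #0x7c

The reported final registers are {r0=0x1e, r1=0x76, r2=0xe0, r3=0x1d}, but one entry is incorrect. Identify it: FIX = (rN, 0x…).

[0] flags=1010 → (cmp)
[1] flags=1010 HI?T → r3=0xc5
[2] flags=1010 VC?T → r2=0xe0
[3] flags=1010 CC?F → skip
[4] flags=1010 → (cmp)
[5] flags=1010 PL?F → skip
[6] flags=1010 LE?T → r3=0x1d
[7] flags=1010 PL?F → skip

FIX = (r1, 0x40)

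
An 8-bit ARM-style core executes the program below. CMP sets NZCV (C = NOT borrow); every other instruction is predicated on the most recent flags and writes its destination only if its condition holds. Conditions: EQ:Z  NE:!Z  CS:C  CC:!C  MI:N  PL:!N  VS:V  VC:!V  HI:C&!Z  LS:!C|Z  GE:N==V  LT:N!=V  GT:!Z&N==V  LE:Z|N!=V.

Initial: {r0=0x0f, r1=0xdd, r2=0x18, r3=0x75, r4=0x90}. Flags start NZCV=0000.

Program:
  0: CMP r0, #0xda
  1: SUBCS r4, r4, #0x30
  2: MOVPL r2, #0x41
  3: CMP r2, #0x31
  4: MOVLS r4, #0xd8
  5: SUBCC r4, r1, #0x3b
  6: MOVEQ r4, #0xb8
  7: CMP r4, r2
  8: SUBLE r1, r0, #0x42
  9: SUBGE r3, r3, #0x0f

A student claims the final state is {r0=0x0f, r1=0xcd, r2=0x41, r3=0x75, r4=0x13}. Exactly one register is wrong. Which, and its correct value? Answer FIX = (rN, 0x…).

[0] flags=0000 → (cmp)
[1] flags=0000 CS?F → skip
[2] flags=0000 PL?T → r2=0x41
[3] flags=0010 → (cmp)
[4] flags=0010 LS?F → skip
[5] flags=0010 CC?F → skip
[6] flags=0010 EQ?F → skip
[7] flags=0011 → (cmp)
[8] flags=0011 LE?T → r1=0xcd
[9] flags=0011 GE?F → skip

FIX = (r4, 0x90)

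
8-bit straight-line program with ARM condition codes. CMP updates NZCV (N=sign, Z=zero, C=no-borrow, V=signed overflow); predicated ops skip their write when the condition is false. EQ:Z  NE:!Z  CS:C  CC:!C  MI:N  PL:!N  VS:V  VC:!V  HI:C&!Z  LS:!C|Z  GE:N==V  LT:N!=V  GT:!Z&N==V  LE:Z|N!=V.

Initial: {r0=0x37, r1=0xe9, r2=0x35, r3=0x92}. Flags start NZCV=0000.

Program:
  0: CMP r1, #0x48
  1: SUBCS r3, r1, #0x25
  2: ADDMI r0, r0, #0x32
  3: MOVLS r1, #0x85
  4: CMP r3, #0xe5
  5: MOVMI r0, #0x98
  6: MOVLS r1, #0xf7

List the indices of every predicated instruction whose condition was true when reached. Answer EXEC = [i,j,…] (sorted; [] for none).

EXEC = [1,2,5,6]

0: ✓ CMP  NZCV=1010
1: ✓ SUBCS  r3←0xc4
2: ✓ ADDMI  r0←0x69
3: · MOVLS
4: ✓ CMP  NZCV=1000
5: ✓ MOVMI  r0←0x98
6: ✓ MOVLS  r1←0xf7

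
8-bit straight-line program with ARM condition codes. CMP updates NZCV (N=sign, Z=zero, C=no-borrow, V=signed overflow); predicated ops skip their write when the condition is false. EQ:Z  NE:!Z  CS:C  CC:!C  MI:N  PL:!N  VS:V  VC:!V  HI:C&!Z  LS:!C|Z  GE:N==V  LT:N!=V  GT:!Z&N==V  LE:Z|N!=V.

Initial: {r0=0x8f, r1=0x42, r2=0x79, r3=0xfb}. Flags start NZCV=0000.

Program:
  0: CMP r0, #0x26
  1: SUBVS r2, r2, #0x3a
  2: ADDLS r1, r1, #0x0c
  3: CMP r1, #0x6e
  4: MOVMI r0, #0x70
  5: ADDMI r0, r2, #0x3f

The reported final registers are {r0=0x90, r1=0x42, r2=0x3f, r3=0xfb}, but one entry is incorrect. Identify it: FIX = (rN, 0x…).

[0] flags=0011 → (cmp)
[1] flags=0011 VS?T → r2=0x3f
[2] flags=0011 LS?F → skip
[3] flags=1000 → (cmp)
[4] flags=1000 MI?T → r0=0x70
[5] flags=1000 MI?T → r0=0x7e

FIX = (r0, 0x7e)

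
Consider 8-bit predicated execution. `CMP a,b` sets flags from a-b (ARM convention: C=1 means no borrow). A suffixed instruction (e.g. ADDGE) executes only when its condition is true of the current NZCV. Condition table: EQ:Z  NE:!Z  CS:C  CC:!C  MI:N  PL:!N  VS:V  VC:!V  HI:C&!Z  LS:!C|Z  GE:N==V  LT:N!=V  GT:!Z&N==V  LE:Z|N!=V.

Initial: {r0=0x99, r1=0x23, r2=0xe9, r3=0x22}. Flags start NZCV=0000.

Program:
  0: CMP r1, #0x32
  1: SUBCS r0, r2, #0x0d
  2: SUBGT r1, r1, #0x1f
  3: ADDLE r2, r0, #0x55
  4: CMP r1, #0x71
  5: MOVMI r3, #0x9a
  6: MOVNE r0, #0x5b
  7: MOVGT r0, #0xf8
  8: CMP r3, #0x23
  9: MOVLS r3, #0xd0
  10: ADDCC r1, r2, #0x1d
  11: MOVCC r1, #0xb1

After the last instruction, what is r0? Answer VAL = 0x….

VAL = 0x5b

0: ✓ CMP  NZCV=1000
1: · SUBCS
2: · SUBGT
3: ✓ ADDLE  r2←0xee
4: ✓ CMP  NZCV=1000
5: ✓ MOVMI  r3←0x9a
6: ✓ MOVNE  r0←0x5b
7: · MOVGT
8: ✓ CMP  NZCV=0011
9: · MOVLS
10: · ADDCC
11: · MOVCC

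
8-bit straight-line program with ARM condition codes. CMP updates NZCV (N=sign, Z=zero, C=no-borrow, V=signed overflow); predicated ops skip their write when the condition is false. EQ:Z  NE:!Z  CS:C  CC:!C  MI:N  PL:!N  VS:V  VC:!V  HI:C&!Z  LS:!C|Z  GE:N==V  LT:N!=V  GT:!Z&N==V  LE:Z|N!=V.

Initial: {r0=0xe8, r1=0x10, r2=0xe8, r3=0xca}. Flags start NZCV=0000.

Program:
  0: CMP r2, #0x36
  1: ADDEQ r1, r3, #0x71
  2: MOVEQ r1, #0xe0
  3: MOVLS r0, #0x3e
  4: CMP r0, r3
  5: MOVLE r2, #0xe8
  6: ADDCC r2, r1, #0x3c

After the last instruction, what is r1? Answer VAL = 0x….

[0] flags=1010 → (cmp)
[1] flags=1010 EQ?F → skip
[2] flags=1010 EQ?F → skip
[3] flags=1010 LS?F → skip
[4] flags=0010 → (cmp)
[5] flags=0010 LE?F → skip
[6] flags=0010 CC?F → skip

VAL = 0x10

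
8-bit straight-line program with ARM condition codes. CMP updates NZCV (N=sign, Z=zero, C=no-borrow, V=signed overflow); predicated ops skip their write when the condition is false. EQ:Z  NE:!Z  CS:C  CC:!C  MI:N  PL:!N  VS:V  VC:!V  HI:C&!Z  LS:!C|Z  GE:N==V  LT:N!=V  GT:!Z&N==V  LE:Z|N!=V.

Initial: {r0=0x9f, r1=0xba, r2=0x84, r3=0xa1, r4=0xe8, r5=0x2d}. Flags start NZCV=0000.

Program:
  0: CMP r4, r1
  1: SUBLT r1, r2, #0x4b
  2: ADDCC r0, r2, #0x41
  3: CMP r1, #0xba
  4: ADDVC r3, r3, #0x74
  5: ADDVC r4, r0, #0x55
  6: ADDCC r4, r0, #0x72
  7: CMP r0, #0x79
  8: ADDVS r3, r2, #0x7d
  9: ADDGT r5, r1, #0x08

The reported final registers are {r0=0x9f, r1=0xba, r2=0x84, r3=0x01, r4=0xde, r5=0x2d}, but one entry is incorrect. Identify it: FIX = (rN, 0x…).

0: ✓ CMP  NZCV=0010
1: · SUBLT
2: · ADDCC
3: ✓ CMP  NZCV=0110
4: ✓ ADDVC  r3←0x15
5: ✓ ADDVC  r4←0xf4
6: · ADDCC
7: ✓ CMP  NZCV=0011
8: ✓ ADDVS  r3←0x01
9: · ADDGT

FIX = (r4, 0xf4)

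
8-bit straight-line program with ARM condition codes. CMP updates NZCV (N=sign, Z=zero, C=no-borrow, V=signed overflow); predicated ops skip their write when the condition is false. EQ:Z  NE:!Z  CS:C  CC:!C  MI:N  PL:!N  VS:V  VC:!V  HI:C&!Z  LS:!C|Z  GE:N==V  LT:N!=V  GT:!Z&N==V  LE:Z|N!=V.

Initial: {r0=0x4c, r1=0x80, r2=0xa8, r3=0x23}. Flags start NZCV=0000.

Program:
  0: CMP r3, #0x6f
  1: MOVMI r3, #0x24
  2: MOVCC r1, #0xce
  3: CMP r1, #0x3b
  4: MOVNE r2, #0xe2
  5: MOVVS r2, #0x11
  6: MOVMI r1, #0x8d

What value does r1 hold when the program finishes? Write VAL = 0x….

0: ✓ CMP  NZCV=1000
1: ✓ MOVMI  r3←0x24
2: ✓ MOVCC  r1←0xce
3: ✓ CMP  NZCV=1010
4: ✓ MOVNE  r2←0xe2
5: · MOVVS
6: ✓ MOVMI  r1←0x8d

VAL = 0x8d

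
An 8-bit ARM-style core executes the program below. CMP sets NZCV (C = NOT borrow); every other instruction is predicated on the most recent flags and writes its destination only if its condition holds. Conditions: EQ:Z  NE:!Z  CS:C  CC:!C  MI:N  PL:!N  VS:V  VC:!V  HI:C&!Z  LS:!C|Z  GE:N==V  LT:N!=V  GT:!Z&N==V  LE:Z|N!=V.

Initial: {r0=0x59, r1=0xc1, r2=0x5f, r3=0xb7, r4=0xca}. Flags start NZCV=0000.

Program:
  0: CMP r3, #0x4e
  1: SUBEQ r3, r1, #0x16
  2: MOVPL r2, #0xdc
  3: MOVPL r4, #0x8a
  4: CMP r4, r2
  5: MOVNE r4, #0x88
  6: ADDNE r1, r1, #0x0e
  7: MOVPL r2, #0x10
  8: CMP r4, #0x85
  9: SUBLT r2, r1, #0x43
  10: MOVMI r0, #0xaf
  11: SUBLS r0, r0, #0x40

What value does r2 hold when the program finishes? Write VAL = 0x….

0: ✓ CMP  NZCV=0011
1: · SUBEQ
2: ✓ MOVPL  r2←0xdc
3: ✓ MOVPL  r4←0x8a
4: ✓ CMP  NZCV=1000
5: ✓ MOVNE  r4←0x88
6: ✓ ADDNE  r1←0xcf
7: · MOVPL
8: ✓ CMP  NZCV=0010
9: · SUBLT
10: · MOVMI
11: · SUBLS

VAL = 0xdc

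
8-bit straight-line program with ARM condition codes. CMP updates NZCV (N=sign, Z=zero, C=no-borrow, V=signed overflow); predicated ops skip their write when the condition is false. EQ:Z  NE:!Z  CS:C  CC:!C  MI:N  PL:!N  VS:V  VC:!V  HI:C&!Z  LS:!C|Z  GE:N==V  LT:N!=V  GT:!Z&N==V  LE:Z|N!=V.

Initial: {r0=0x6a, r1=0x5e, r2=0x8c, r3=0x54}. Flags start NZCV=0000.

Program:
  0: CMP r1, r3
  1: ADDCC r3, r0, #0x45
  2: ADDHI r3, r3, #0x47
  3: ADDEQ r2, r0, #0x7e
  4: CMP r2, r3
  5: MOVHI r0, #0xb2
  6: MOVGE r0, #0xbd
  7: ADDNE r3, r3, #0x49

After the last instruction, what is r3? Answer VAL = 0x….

[0] flags=0010 → (cmp)
[1] flags=0010 CC?F → skip
[2] flags=0010 HI?T → r3=0x9b
[3] flags=0010 EQ?F → skip
[4] flags=1000 → (cmp)
[5] flags=1000 HI?F → skip
[6] flags=1000 GE?F → skip
[7] flags=1000 NE?T → r3=0xe4

VAL = 0xe4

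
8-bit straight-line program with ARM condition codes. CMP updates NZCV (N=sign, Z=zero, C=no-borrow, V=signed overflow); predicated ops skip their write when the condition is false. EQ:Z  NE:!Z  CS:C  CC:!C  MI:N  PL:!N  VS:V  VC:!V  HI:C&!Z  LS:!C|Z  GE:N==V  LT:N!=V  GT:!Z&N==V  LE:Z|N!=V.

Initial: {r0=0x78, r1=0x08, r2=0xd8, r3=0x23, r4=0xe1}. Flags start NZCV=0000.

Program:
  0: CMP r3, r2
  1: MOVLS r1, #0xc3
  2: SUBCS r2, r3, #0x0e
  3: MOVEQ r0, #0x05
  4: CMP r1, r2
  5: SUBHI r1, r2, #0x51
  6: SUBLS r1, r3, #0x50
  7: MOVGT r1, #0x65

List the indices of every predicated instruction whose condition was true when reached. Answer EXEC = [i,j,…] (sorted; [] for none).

EXEC = [1,6]

0: ✓ CMP  NZCV=0000
1: ✓ MOVLS  r1←0xc3
2: · SUBCS
3: · MOVEQ
4: ✓ CMP  NZCV=1000
5: · SUBHI
6: ✓ SUBLS  r1←0xd3
7: · MOVGT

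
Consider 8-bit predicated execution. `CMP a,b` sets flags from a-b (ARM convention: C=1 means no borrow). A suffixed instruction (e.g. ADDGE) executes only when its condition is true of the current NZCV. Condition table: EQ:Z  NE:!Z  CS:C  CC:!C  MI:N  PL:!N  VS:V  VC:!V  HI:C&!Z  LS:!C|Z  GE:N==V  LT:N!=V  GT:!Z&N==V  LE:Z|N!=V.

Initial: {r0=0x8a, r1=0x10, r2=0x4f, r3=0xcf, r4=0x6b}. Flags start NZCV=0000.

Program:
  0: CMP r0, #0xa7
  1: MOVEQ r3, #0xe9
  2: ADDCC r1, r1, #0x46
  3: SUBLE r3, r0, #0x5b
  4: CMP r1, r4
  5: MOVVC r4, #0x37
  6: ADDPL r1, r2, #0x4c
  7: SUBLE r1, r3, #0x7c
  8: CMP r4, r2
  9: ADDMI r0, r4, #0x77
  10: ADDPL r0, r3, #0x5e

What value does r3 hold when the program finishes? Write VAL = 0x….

[0] flags=1000 → (cmp)
[1] flags=1000 EQ?F → skip
[2] flags=1000 CC?T → r1=0x56
[3] flags=1000 LE?T → r3=0x2f
[4] flags=1000 → (cmp)
[5] flags=1000 VC?T → r4=0x37
[6] flags=1000 PL?F → skip
[7] flags=1000 LE?T → r1=0xb3
[8] flags=1000 → (cmp)
[9] flags=1000 MI?T → r0=0xae
[10] flags=1000 PL?F → skip

VAL = 0x2f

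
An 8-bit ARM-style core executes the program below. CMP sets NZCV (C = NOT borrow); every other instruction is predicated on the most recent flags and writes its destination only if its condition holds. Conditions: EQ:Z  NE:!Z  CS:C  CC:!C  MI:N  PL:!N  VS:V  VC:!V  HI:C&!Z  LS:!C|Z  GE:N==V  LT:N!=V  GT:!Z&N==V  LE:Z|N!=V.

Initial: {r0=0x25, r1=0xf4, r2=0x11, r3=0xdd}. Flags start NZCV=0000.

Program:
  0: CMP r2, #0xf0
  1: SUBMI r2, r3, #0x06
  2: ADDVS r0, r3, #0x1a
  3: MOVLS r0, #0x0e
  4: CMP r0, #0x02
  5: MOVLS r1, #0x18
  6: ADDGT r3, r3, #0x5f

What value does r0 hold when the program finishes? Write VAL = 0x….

VAL = 0x0e

[0] flags=0000 → (cmp)
[1] flags=0000 MI?F → skip
[2] flags=0000 VS?F → skip
[3] flags=0000 LS?T → r0=0x0e
[4] flags=0010 → (cmp)
[5] flags=0010 LS?F → skip
[6] flags=0010 GT?T → r3=0x3c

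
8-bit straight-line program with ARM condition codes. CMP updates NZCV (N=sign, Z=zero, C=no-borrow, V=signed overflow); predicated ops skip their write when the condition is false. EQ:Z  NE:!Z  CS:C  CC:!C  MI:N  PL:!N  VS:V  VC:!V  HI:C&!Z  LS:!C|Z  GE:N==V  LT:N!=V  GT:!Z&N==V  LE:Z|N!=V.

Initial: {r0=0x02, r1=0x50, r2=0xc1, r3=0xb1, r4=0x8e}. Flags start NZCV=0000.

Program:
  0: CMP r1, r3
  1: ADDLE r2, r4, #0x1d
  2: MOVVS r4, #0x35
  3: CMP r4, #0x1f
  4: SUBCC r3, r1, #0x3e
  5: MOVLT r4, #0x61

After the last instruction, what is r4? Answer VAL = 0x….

VAL = 0x35

[0] flags=1001 → (cmp)
[1] flags=1001 LE?F → skip
[2] flags=1001 VS?T → r4=0x35
[3] flags=0010 → (cmp)
[4] flags=0010 CC?F → skip
[5] flags=0010 LT?F → skip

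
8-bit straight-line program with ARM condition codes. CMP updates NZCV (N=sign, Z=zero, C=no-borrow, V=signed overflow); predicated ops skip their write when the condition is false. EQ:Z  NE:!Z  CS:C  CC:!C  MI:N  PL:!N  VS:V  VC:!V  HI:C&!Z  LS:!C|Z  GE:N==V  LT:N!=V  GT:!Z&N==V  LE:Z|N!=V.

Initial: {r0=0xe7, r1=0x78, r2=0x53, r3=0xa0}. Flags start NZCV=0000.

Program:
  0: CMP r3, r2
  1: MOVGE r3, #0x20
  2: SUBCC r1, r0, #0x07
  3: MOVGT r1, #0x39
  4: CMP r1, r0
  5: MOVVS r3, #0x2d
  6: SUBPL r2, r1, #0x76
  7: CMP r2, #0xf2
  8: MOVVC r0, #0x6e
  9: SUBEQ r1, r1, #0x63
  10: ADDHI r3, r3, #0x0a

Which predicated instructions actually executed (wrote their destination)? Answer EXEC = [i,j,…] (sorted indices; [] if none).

EXEC = [5,8]

[0] flags=0011 → (cmp)
[1] flags=0011 GE?F → skip
[2] flags=0011 CC?F → skip
[3] flags=0011 GT?F → skip
[4] flags=1001 → (cmp)
[5] flags=1001 VS?T → r3=0x2d
[6] flags=1001 PL?F → skip
[7] flags=0000 → (cmp)
[8] flags=0000 VC?T → r0=0x6e
[9] flags=0000 EQ?F → skip
[10] flags=0000 HI?F → skip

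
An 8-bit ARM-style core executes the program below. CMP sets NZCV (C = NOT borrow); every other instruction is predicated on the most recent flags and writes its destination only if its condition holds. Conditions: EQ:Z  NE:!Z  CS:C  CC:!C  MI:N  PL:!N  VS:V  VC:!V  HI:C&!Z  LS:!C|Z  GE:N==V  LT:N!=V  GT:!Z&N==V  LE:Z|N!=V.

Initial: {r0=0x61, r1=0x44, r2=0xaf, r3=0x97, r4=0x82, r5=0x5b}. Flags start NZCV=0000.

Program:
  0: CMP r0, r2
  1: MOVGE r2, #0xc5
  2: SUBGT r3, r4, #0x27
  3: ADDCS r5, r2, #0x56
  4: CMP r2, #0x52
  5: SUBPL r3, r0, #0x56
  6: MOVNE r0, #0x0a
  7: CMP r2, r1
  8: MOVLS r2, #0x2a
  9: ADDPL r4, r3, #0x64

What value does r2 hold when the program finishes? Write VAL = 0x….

0: ✓ CMP  NZCV=1001
1: ✓ MOVGE  r2←0xc5
2: ✓ SUBGT  r3←0x5b
3: · ADDCS
4: ✓ CMP  NZCV=0011
5: ✓ SUBPL  r3←0x0b
6: ✓ MOVNE  r0←0x0a
7: ✓ CMP  NZCV=1010
8: · MOVLS
9: · ADDPL

VAL = 0xc5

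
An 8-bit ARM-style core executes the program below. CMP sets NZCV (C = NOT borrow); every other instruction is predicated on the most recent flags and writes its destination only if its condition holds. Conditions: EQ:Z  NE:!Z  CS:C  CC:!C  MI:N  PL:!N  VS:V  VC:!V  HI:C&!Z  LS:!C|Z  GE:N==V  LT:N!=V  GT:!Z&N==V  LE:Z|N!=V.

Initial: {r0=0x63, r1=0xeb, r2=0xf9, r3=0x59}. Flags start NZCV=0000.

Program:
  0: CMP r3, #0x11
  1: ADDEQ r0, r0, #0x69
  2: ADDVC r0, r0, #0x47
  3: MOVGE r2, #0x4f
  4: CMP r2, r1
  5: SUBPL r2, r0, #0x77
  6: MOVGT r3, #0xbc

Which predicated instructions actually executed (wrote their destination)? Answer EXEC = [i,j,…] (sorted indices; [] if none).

EXEC = [2,3,5,6]

[0] flags=0010 → (cmp)
[1] flags=0010 EQ?F → skip
[2] flags=0010 VC?T → r0=0xaa
[3] flags=0010 GE?T → r2=0x4f
[4] flags=0000 → (cmp)
[5] flags=0000 PL?T → r2=0x33
[6] flags=0000 GT?T → r3=0xbc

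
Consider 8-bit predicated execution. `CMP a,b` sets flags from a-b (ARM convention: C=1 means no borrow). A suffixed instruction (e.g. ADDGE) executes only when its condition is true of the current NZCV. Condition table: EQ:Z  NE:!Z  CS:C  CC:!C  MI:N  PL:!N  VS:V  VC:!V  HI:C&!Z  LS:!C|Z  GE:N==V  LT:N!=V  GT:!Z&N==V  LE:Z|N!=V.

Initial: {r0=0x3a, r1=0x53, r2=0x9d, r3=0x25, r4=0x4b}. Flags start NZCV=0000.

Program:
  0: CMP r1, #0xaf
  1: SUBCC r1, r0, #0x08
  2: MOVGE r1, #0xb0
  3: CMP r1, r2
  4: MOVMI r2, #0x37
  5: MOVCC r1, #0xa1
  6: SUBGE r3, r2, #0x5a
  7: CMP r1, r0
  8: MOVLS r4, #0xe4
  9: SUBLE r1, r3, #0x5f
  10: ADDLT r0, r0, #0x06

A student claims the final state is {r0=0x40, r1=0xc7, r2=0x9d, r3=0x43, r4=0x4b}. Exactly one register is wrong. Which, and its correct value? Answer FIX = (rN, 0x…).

[0] flags=1001 → (cmp)
[1] flags=1001 CC?T → r1=0x32
[2] flags=1001 GE?T → r1=0xb0
[3] flags=0010 → (cmp)
[4] flags=0010 MI?F → skip
[5] flags=0010 CC?F → skip
[6] flags=0010 GE?T → r3=0x43
[7] flags=0011 → (cmp)
[8] flags=0011 LS?F → skip
[9] flags=0011 LE?T → r1=0xe4
[10] flags=0011 LT?T → r0=0x40

FIX = (r1, 0xe4)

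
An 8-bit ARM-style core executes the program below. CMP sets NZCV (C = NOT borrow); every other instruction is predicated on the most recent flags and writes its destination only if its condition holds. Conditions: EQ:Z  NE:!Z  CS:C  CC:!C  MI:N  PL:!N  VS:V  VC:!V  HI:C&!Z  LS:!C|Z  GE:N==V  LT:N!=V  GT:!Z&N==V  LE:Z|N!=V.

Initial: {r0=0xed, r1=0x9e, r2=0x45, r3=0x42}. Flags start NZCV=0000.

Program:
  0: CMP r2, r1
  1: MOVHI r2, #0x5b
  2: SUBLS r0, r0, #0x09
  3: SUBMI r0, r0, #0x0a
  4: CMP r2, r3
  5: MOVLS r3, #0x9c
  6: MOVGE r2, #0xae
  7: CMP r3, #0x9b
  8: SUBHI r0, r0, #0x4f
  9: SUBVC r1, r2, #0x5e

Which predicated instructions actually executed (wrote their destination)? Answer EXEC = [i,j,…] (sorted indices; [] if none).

EXEC = [2,3,6]

0: ✓ CMP  NZCV=1001
1: · MOVHI
2: ✓ SUBLS  r0←0xe4
3: ✓ SUBMI  r0←0xda
4: ✓ CMP  NZCV=0010
5: · MOVLS
6: ✓ MOVGE  r2←0xae
7: ✓ CMP  NZCV=1001
8: · SUBHI
9: · SUBVC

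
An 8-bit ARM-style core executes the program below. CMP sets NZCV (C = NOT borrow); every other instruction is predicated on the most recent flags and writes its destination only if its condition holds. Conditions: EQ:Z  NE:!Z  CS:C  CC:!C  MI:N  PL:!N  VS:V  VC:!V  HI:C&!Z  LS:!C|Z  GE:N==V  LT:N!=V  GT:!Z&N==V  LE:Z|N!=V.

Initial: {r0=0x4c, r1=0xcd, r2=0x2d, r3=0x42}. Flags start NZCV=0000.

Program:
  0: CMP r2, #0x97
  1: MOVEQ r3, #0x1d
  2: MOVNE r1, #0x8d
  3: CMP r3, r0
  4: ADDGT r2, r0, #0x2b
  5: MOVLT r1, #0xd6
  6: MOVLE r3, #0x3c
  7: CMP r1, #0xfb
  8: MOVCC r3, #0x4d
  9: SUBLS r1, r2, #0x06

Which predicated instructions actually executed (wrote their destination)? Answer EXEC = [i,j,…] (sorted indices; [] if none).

EXEC = [2,5,6,8,9]

0: ✓ CMP  NZCV=1001
1: · MOVEQ
2: ✓ MOVNE  r1←0x8d
3: ✓ CMP  NZCV=1000
4: · ADDGT
5: ✓ MOVLT  r1←0xd6
6: ✓ MOVLE  r3←0x3c
7: ✓ CMP  NZCV=1000
8: ✓ MOVCC  r3←0x4d
9: ✓ SUBLS  r1←0x27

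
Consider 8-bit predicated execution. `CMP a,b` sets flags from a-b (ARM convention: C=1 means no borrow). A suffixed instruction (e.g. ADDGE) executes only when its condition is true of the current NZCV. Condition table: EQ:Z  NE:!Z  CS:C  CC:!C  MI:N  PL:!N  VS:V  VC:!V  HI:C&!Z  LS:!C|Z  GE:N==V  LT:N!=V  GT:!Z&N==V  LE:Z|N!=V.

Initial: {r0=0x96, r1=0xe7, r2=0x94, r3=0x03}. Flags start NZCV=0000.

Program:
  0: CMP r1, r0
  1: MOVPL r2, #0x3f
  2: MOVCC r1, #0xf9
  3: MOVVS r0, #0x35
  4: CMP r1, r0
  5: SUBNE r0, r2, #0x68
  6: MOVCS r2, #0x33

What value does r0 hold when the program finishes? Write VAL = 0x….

[0] flags=0010 → (cmp)
[1] flags=0010 PL?T → r2=0x3f
[2] flags=0010 CC?F → skip
[3] flags=0010 VS?F → skip
[4] flags=0010 → (cmp)
[5] flags=0010 NE?T → r0=0xd7
[6] flags=0010 CS?T → r2=0x33

VAL = 0xd7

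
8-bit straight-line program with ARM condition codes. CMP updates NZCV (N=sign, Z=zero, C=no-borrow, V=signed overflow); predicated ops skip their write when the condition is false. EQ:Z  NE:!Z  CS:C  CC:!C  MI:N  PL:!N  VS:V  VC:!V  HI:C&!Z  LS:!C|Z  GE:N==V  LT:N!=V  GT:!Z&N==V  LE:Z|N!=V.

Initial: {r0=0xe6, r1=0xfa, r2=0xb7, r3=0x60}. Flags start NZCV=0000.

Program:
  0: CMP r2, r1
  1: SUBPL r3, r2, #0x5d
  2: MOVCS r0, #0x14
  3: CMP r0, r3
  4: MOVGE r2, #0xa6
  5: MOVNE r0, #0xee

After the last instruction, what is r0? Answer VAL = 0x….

VAL = 0xee

[0] flags=1000 → (cmp)
[1] flags=1000 PL?F → skip
[2] flags=1000 CS?F → skip
[3] flags=1010 → (cmp)
[4] flags=1010 GE?F → skip
[5] flags=1010 NE?T → r0=0xee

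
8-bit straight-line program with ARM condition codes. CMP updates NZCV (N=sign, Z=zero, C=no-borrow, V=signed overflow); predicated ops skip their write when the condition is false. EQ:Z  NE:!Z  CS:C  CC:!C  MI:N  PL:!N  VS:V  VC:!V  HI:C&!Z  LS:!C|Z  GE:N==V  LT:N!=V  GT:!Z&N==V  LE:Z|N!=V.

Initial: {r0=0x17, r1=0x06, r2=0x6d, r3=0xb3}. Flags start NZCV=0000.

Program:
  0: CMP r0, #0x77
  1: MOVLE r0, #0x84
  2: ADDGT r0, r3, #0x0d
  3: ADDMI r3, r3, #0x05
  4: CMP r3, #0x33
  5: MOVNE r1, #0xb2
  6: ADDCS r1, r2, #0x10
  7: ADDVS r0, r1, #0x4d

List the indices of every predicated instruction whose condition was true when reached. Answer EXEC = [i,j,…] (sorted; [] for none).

EXEC = [1,3,5,6]

0: ✓ CMP  NZCV=1000
1: ✓ MOVLE  r0←0x84
2: · ADDGT
3: ✓ ADDMI  r3←0xb8
4: ✓ CMP  NZCV=1010
5: ✓ MOVNE  r1←0xb2
6: ✓ ADDCS  r1←0x7d
7: · ADDVS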